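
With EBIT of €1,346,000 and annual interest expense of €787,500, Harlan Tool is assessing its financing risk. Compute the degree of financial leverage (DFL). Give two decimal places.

2.41

Annual interest charges come to €787,500.00.
DFL = EBIT ÷ (EBIT − I) = €1,346,000 ÷ (€1,346,000 − €787,500.00) = €1,346,000 ÷ €558,500.00 = 2.4100.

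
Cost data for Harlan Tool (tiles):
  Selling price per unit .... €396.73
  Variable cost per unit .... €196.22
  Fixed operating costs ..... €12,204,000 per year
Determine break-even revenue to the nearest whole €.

Contribution margin per unit = €396.73 − €196.22 = €200.51, a CM ratio of €200.51 ÷ €396.73 = 0.5054.
Break-even sales = FC ÷ CM ratio = €12,204,000 × €396.73 / €200.51 = €24,146,890.

€24,146,890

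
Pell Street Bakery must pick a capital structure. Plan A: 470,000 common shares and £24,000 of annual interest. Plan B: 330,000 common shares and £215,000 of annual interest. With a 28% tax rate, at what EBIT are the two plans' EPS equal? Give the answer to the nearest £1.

Set EPS_A = EPS_B: (EBIT − £24,000)(1 − 0.28) ÷ 470,000 = (EBIT − £215,000)(1 − 0.28) ÷ 330,000.
The (1 − t) factor cancels: (EBIT − 24,000) × 330,000 = (EBIT − 215,000) × 470,000.
EBIT × (470,000 − 330,000) = 215,000 × 470,000 − 24,000 × 330,000 = 93,130,000,000, so EBIT = 93,130,000,000 ÷ 140,000 = 665,214.29.

£665,214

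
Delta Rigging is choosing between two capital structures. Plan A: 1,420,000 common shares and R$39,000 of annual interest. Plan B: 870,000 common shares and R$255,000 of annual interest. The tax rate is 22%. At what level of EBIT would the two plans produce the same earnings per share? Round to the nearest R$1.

At indifference, (EBIT − 39,000)(1 − t)/1,420,000 = (EBIT − 255,000)(1 − t)/870,000.
The (1 − t) factor cancels: (EBIT − 39,000) × 870,000 = (EBIT − 255,000) × 1,420,000.
EBIT × (1,420,000 − 870,000) = 255,000 × 1,420,000 − 39,000 × 870,000 = 328,170,000,000, so EBIT = 328,170,000,000 ÷ 550,000 = 596,672.73.

R$596,673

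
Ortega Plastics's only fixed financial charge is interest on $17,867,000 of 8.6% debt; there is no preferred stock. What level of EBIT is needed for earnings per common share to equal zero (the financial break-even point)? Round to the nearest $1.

$1,536,562

Annual interest = 8.6% × $17,867,000 = $1,536,562.00.
With no preferred dividends, EPS = 0 when EBIT exactly covers interest, so the financial break-even EBIT is $1,536,562.00.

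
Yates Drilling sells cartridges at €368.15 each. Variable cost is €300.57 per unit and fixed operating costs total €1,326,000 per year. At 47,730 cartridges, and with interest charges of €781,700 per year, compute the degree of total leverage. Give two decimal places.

2.89

Total contribution margin = 47,730 × €67.58 = €3,225,593.40.
Subtracting fixed costs: EBIT = €3,225,593.40 − €1,326,000 = €1,899,593.40. Interest = €781,700.00, so EBIT − I = €1,117,893.40.
DCL = contribution ÷ (EBIT − I) = €3,225,593.40 ÷ €1,117,893.40 = 2.8854.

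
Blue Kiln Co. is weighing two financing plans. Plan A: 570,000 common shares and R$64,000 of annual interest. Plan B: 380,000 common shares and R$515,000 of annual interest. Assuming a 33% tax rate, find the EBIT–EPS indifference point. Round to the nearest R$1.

R$1,417,000

Set EPS_A = EPS_B: (EBIT − R$64,000)(1 − 0.33) ÷ 570,000 = (EBIT − R$515,000)(1 − 0.33) ÷ 380,000.
The (1 − t) factor cancels: (EBIT − 64,000) × 380,000 = (EBIT − 515,000) × 570,000.
Solving, EBIT = (515,000·570,000 − 64,000·380,000) / (570,000 − 380,000) = 269,230,000,000 / 190,000 = 1,417,000.00.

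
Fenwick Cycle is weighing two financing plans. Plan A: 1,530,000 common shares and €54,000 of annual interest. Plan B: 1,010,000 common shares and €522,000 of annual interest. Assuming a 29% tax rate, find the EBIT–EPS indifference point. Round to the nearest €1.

€1,431,000

At indifference, (EBIT − 54,000)(1 − t)/1,530,000 = (EBIT − 522,000)(1 − t)/1,010,000.
The (1 − t) factor cancels: (EBIT − 54,000) × 1,010,000 = (EBIT − 522,000) × 1,530,000.
EBIT × (1,530,000 − 1,010,000) = 522,000 × 1,530,000 − 54,000 × 1,010,000 = 744,120,000,000, so EBIT = 744,120,000,000 ÷ 520,000 = 1,431,000.00.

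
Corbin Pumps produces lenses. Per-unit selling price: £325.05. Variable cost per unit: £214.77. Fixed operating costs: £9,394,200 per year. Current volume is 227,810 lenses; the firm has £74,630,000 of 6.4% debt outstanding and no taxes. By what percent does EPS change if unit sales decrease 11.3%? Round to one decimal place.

Total contribution margin = 227,810 × £110.28 = £25,122,886.80.
EBIT = £25,122,886.80 − £9,394,200 = £15,728,686.80.
Interest = £4,776,320.00, so EBIT − I = £10,952,366.80.
Degree of combined leverage = contribution ÷ (EBIT − I) = £25,122,886.80 ÷ £10,952,366.80 = 2.2938.
EPS therefore changes by 2.2938 × (-11.3%) = -25.9%.

-25.9%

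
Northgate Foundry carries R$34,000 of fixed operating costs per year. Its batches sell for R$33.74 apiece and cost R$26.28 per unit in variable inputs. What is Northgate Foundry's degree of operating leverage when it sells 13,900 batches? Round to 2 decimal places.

Contribution at this volume is 13,900 × R$7.46 = R$103,694.00.
Subtracting fixed costs: EBIT = R$103,694.00 − R$34,000 = R$69,694.00.
So DOL = total CM / EBIT = R$103,694.00 / R$69,694.00 = 1.4878.

1.49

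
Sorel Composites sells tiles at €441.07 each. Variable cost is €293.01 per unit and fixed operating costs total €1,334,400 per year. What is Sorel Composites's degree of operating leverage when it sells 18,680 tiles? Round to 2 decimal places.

1.93

Total contribution margin = 18,680 × €148.06 = €2,765,760.80.
Operating income = contribution − fixed costs = €2,765,760.80 − €1,334,400 = €1,431,360.80.
DOL = contribution ÷ EBIT = €2,765,760.80 ÷ €1,431,360.80 = 1.9323.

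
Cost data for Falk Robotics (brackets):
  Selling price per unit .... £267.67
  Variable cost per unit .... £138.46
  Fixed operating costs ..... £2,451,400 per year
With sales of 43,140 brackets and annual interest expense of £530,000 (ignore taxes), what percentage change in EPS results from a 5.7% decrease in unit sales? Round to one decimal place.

-12.3%

At 43,140 units, contribution = 43,140 × £129.21 = £5,574,119.40.
Operating income = contribution − fixed costs = £5,574,119.40 − £2,451,400 = £3,122,719.40.
Interest = £530,000.00, so EBIT − I = £2,592,719.40.
Degree of combined leverage = contribution ÷ (EBIT − I) = £5,574,119.40 ÷ £2,592,719.40 = 2.1499.
%ΔEPS = DCL × %ΔSales = 2.1499 × -5.7% = -12.3%.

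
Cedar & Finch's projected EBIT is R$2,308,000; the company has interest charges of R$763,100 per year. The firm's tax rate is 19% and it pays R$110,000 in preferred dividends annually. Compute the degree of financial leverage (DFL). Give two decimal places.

1.64

Annual interest charges come to R$763,100.00.
Pre-tax preferred-dividend burden = R$110,000 ÷ (1 − 0.19) = R$135,802.47.
DFL = EBIT ÷ [EBIT − I − D_p/(1−t)] = R$2,308,000 ÷ [R$2,308,000 − R$763,100.00 − R$135,802.47] = R$2,308,000 ÷ R$1,409,097.53 = 1.6379.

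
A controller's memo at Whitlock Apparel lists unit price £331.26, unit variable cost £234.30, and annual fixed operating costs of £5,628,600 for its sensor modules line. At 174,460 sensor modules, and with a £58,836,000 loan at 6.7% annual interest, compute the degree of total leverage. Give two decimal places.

2.30

At 174,460 units, contribution = 174,460 × £96.96 = £16,915,641.60.
EBIT = £16,915,641.60 − £5,628,600 = £11,287,041.60. Interest = £3,942,012.00, so EBIT − I = £7,345,029.60.
Degree of total leverage = total CM / (EBIT − interest) = £16,915,641.60 / £7,345,029.60 = 2.3030.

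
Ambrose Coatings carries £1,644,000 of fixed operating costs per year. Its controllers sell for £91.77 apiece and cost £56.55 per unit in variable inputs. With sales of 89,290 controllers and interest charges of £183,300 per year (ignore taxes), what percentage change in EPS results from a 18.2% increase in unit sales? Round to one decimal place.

+43.4%

Total contribution margin = 89,290 × £35.22 = £3,144,793.80.
Subtracting fixed costs: EBIT = £3,144,793.80 − £1,644,000 = £1,500,793.80.
After interest of £183,300.00, pre-tax earnings = £1,317,493.80.
Degree of combined leverage = contribution ÷ (EBIT − I) = £3,144,793.80 ÷ £1,317,493.80 = 2.3870.
%ΔEPS = DCL × %ΔSales = 2.3870 × +18.2% = +43.4%.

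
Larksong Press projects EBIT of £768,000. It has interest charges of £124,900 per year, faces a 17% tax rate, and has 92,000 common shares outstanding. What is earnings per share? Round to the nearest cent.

£5.80

Pre-tax income = £768,000 − £124,900.00 = £643,100.00.
After tax at 17%: net income = £643,100.00 × 0.83 = £533,773.00.
EPS = £533,773.00 ÷ 92,000 = £5.80.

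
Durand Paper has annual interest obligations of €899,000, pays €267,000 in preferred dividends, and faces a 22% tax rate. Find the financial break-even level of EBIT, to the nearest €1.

Preferred dividends are paid after tax, so their pre-tax equivalent is €267,000 ÷ (1 − 0.22) = €342,307.69.
EPS = 0 when EBIT covers interest plus the pre-tax preferred burden: €899,000 + €342,307.69 = €1,241,307.69.

€1,241,308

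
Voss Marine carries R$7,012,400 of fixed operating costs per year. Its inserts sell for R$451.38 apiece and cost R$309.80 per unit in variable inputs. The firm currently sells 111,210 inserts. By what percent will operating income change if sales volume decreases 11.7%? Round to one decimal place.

Contribution at this volume is 111,210 × R$141.58 = R$15,745,111.80.
Operating income = contribution − fixed costs = R$15,745,111.80 − R$7,012,400 = R$8,732,711.80.
So DOL = total CM / EBIT = R$15,745,111.80 / R$8,732,711.80 = 1.8030.
So EBIT moves 1.8030 × (-11.7%) = -21.1%.

-21.1%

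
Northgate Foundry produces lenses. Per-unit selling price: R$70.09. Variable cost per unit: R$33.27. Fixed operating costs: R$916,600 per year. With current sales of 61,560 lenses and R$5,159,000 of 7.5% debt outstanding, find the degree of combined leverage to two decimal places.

Contribution at this volume is 61,560 × R$36.82 = R$2,266,639.20.
Subtracting fixed costs: EBIT = R$2,266,639.20 − R$916,600 = R$1,350,039.20. Interest = R$386,925.00.
DOL = R$2,266,639.20 ÷ R$1,350,039.20 = 1.6789; DFL = R$1,350,039.20 ÷ R$963,114.20 = 1.4017.
DCL = DOL × DFL = 1.6789 × 1.4017 = 2.3533.

2.35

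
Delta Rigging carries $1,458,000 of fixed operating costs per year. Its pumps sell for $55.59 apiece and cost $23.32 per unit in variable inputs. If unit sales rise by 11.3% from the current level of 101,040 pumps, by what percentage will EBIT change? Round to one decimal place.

Total contribution margin = 101,040 × $32.27 = $3,260,560.80.
Subtracting fixed costs: EBIT = $3,260,560.80 − $1,458,000 = $1,802,560.80.
DOL = contribution ÷ EBIT = $3,260,560.80 ÷ $1,802,560.80 = 1.8088.
Operating income changes by 1.8088 × +11.3% = +20.4%.

+20.4%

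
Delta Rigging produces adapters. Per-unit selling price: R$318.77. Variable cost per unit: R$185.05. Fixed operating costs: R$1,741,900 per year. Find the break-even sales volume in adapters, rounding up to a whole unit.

13,027 adapters

Contribution margin per unit = R$318.77 − R$185.05 = R$133.72.
Units to break even: R$1,741,900 ÷ R$133.72 = 13,026.47, rounded up to 13,027.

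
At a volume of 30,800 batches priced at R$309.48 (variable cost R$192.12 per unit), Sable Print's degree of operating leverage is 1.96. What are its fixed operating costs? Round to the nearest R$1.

R$1,770,459

At 30,800 units, contribution = 30,800 × R$117.36 = R$3,614,688.00.
Since DOL = CM ÷ EBIT, EBIT = R$3,614,688.00 ÷ 1.96 = R$1,844,228.57.
And FC = contribution − EBIT = R$3,614,688.00 − R$1,844,228.57 = R$1,770,459.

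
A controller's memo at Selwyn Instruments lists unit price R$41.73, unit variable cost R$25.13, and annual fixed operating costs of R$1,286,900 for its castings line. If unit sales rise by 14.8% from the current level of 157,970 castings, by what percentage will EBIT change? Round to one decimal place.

Contribution at this volume is 157,970 × R$16.60 = R$2,622,302.00.
Subtracting fixed costs: EBIT = R$2,622,302.00 − R$1,286,900 = R$1,335,402.00.
Degree of operating leverage = R$2,622,302.00 / R$1,335,402.00 = 1.9637.
Operating income changes by 1.9637 × +14.8% = +29.1%.

+29.1%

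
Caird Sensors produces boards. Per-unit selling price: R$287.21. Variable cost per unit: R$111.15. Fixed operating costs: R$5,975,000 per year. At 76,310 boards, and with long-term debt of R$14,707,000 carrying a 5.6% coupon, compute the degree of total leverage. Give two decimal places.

Total contribution margin = 76,310 × R$176.06 = R$13,435,138.60.
Operating income = contribution − fixed costs = R$13,435,138.60 − R$5,975,000 = R$7,460,138.60. Interest = R$823,592.00, so EBIT − I = R$6,636,546.60.
Degree of total leverage = total CM / (EBIT − interest) = R$13,435,138.60 / R$6,636,546.60 = 2.0244.

2.02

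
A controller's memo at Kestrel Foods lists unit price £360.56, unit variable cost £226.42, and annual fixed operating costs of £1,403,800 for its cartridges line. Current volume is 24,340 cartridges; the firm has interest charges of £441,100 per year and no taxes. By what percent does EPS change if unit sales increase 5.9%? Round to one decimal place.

+13.6%

Contribution at this volume is 24,340 × £134.14 = £3,264,967.60.
EBIT = £3,264,967.60 − £1,403,800 = £1,861,167.60.
Interest = £441,100.00, so EBIT − I = £1,420,067.60.
Degree of combined leverage = contribution ÷ (EBIT − I) = £3,264,967.60 ÷ £1,420,067.60 = 2.2992.
%ΔEPS = DCL × %ΔSales = 2.2992 × +5.9% = +13.6%.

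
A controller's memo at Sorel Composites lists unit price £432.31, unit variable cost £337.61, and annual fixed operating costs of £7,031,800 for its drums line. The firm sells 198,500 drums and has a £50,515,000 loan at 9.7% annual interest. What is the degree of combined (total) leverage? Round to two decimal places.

2.74

At 198,500 units, contribution = 198,500 × £94.70 = £18,797,950.00.
Operating income = contribution − fixed costs = £18,797,950.00 − £7,031,800 = £11,766,150.00. Interest = £4,899,955.00, so EBIT − I = £6,866,195.00.
Degree of total leverage = total CM / (EBIT − interest) = £18,797,950.00 / £6,866,195.00 = 2.7378.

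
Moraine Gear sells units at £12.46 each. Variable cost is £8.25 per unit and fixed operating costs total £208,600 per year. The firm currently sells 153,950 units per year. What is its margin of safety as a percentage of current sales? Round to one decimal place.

Each unit contributes £12.46 − £8.25 = £4.21. Break-even units = £208,600 ÷ £4.21 = 49,548.69; break-even revenue = 49,548.69 × £12.46 = £617,376.72.
Current sales = 153,950 × £12.46 = £1,918,217.00.
Margin of safety = (£1,918,217.00 − £617,376.72) ÷ £1,918,217.00 = 67.8%.

67.8%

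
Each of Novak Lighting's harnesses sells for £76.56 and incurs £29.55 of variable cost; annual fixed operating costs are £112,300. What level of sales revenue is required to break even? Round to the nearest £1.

£182,891

CM per unit = £76.56 − £29.55 = £47.01; CM ratio = £47.01 / £76.56 = 0.6140.
Break-even sales = FC ÷ CM ratio = £112,300 × £76.56 / £47.01 = £182,891.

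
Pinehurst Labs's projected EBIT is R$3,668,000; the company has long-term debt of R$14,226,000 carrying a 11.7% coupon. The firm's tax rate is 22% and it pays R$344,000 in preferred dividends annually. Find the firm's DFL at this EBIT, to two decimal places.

Annual interest charges come to R$1,664,442.00.
Pre-tax preferred-dividend burden = R$344,000 ÷ (1 − 0.22) = R$441,025.64.
DFL = EBIT ÷ [EBIT − I − D_p/(1−t)] = R$3,668,000 ÷ [R$3,668,000 − R$1,664,442.00 − R$441,025.64] = R$3,668,000 ÷ R$1,562,532.36 = 2.3475.

2.35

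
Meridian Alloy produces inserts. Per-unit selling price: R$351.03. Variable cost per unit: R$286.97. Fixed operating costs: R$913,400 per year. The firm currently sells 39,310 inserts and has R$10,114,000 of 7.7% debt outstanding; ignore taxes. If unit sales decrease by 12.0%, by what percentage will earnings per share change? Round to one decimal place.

Contribution at this volume is 39,310 × R$64.06 = R$2,518,198.60.
EBIT = R$2,518,198.60 − R$913,400 = R$1,604,798.60.
After interest of R$778,778.00, pre-tax earnings = R$826,020.60.
DCL = total CM / (EBIT − I) = R$2,518,198.60 / R$826,020.60 = 3.0486.
EPS therefore changes by 3.0486 × (-12.0%) = -36.6%.

-36.6%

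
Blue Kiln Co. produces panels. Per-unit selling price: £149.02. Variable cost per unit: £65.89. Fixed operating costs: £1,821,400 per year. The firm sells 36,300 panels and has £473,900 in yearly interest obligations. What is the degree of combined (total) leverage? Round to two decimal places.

4.18

Total contribution margin = 36,300 × £83.13 = £3,017,619.00.
Subtracting fixed costs: EBIT = £3,017,619.00 − £1,821,400 = £1,196,219.00. Interest = £473,900.00, so EBIT − I = £722,319.00.
Degree of total leverage = total CM / (EBIT − interest) = £3,017,619.00 / £722,319.00 = 4.1777.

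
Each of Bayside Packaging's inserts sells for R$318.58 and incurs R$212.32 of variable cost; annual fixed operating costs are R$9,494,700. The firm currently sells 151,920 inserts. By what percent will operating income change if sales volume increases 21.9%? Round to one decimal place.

+53.2%

At 151,920 units, contribution = 151,920 × R$106.26 = R$16,143,019.20.
EBIT = R$16,143,019.20 − R$9,494,700 = R$6,648,319.20.
DOL = contribution ÷ EBIT = R$16,143,019.20 ÷ R$6,648,319.20 = 2.4281.
%ΔEBIT = DOL × %ΔSales = 2.4281 × +21.9% = +53.2%.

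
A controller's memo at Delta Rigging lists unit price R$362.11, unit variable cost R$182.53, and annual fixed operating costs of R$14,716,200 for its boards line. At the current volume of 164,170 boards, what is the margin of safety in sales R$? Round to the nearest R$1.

R$29,773,452

Each unit contributes R$362.11 − R$182.53 = R$179.58. Break-even units = R$14,716,200 ÷ R$179.58 = 81,947.88; break-even revenue = 81,947.88 × R$362.11 = R$29,674,146.24.
Current sales = 164,170 × R$362.11 = R$59,447,598.70.
Margin of safety = R$59,447,598.70 − R$29,674,146.24 = R$29,773,452.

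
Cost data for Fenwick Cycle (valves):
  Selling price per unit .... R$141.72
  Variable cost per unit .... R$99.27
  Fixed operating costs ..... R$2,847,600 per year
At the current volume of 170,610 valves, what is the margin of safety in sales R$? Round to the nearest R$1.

Unit CM = price − variable cost = R$141.72 − R$99.27 = R$42.45. Break-even units = R$2,847,600 ÷ R$42.45 = 67,081.27; break-even revenue = 67,081.27 × R$141.72 = R$9,506,757.88.
Current sales = 170,610 × R$141.72 = R$24,178,849.20.
Margin of safety = R$24,178,849.20 − R$9,506,757.88 = R$14,672,091.

R$14,672,091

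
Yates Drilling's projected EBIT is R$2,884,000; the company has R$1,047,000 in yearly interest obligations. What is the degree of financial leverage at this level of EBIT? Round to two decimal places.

Annual interest charges come to R$1,047,000.00.
Degree of financial leverage = EBIT / (EBIT − interest) = R$2,884,000 / R$1,837,000.00 = 1.5700.

1.57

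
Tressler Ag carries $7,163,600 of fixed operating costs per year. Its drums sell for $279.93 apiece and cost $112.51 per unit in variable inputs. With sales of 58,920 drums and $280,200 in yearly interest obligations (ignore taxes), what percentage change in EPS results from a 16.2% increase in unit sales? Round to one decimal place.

Total contribution margin = 58,920 × $167.42 = $9,864,386.40.
EBIT = $9,864,386.40 − $7,163,600 = $2,700,786.40.
Interest = $280,200.00, so EBIT − I = $2,420,586.40.
Degree of combined leverage = contribution ÷ (EBIT − I) = $9,864,386.40 ÷ $2,420,586.40 = 4.0752.
EPS therefore changes by 4.0752 × (+16.2%) = +66.0%.

+66.0%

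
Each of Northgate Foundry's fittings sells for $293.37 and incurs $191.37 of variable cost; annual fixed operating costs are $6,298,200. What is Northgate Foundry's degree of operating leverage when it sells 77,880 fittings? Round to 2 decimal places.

At 77,880 units, contribution = 77,880 × $102.00 = $7,943,760.00.
Operating income = contribution − fixed costs = $7,943,760.00 − $6,298,200 = $1,645,560.00.
So DOL = total CM / EBIT = $7,943,760.00 / $1,645,560.00 = 4.8274.

4.83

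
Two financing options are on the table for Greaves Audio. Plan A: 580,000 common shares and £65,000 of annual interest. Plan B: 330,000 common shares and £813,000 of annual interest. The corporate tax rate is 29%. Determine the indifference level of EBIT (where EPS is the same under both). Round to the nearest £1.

At indifference, (EBIT − 65,000)(1 − t)/580,000 = (EBIT − 813,000)(1 − t)/330,000.
The (1 − t) factor cancels: (EBIT − 65,000) × 330,000 = (EBIT − 813,000) × 580,000.
Solving, EBIT = (813,000·580,000 − 65,000·330,000) / (580,000 − 330,000) = 450,090,000,000 / 250,000 = 1,800,360.00.

£1,800,360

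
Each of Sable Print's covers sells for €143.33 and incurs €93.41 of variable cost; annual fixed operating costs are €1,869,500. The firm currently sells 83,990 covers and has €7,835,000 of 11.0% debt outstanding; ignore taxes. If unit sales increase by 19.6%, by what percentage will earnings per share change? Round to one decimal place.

+56.2%

Contribution at this volume is 83,990 × €49.92 = €4,192,780.80.
Operating income = contribution − fixed costs = €4,192,780.80 − €1,869,500 = €2,323,280.80.
After interest of €861,850.00, pre-tax earnings = €1,461,430.80.
DCL = total CM / (EBIT − I) = €4,192,780.80 / €1,461,430.80 = 2.8690.
EPS therefore changes by 2.8690 × (+19.6%) = +56.2%.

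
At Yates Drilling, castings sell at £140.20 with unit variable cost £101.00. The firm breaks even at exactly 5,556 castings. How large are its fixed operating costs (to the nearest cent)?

£217,795.20

Unit CM = price − variable cost = £140.20 − £101.00 = £39.20.
Fixed costs = break-even units × CM = 5,556 × £39.20 = £217,795.20.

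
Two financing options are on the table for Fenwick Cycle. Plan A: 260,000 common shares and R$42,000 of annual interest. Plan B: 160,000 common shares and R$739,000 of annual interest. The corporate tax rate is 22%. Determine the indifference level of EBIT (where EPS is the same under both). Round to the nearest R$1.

Set EPS_A = EPS_B: (EBIT − R$42,000)(1 − 0.22) ÷ 260,000 = (EBIT − R$739,000)(1 − 0.22) ÷ 160,000.
Cancelling (1 − t) and cross-multiplying: 160,000·(EBIT − 42,000) = 260,000·(EBIT − 739,000).
EBIT × (260,000 − 160,000) = 739,000 × 260,000 − 42,000 × 160,000 = 185,420,000,000, so EBIT = 185,420,000,000 ÷ 100,000 = 1,854,200.00.

R$1,854,200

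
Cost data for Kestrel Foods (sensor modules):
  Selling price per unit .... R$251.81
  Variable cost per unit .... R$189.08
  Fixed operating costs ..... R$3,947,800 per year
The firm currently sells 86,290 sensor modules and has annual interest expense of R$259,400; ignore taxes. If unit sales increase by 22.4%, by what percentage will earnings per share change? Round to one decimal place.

Total contribution margin = 86,290 × R$62.73 = R$5,412,971.70.
EBIT = R$5,412,971.70 − R$3,947,800 = R$1,465,171.70.
After interest of R$259,400.00, pre-tax earnings = R$1,205,771.70.
DCL = total CM / (EBIT − I) = R$5,412,971.70 / R$1,205,771.70 = 4.4892.
EPS therefore changes by 4.4892 × (+22.4%) = +100.6%.

+100.6%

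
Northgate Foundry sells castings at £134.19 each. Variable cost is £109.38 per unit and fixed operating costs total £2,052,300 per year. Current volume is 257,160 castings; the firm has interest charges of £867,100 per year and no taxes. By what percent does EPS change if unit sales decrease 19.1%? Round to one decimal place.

-35.2%

Contribution at this volume is 257,160 × £24.81 = £6,380,139.60.
Operating income = contribution − fixed costs = £6,380,139.60 − £2,052,300 = £4,327,839.60.
After interest of £867,100.00, pre-tax earnings = £3,460,739.60.
DCL = total CM / (EBIT − I) = £6,380,139.60 / £3,460,739.60 = 1.8436.
%ΔEPS = DCL × %ΔSales = 1.8436 × -19.1% = -35.2%.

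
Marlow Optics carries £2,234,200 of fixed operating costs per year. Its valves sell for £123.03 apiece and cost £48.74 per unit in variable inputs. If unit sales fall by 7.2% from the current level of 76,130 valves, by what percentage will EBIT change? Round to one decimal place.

Total contribution margin = 76,130 × £74.29 = £5,655,697.70.
EBIT = £5,655,697.70 − £2,234,200 = £3,421,497.70.
Degree of operating leverage = £5,655,697.70 / £3,421,497.70 = 1.6530.
%ΔEBIT = DOL × %ΔSales = 1.6530 × -7.2% = -11.9%.

-11.9%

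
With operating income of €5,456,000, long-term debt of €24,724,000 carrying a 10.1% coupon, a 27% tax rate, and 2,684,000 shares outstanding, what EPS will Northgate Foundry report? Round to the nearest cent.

Interest = €2,497,124.00, so EBT = €5,456,000 − €2,497,124.00 = €2,958,876.00.
After tax at 27%: net income = €2,958,876.00 × 0.73 = €2,159,979.48.
EPS = €2,159,979.48 ÷ 2,684,000 = €0.80.

€0.80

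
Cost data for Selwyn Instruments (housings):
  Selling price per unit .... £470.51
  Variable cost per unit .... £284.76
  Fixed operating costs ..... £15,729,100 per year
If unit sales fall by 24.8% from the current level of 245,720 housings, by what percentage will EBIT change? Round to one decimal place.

Total contribution margin = 245,720 × £185.75 = £45,642,490.00.
Operating income = contribution − fixed costs = £45,642,490.00 − £15,729,100 = £29,913,390.00.
Degree of operating leverage = £45,642,490.00 / £29,913,390.00 = 1.5258.
So EBIT moves 1.5258 × (-24.8%) = -37.8%.

-37.8%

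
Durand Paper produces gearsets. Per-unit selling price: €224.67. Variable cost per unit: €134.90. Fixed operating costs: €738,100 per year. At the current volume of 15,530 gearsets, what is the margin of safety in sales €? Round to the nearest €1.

Unit CM = price − variable cost = €224.67 − €134.90 = €89.77. Break-even units = €738,100 ÷ €89.77 = 8,222.12; break-even revenue = 8,222.12 × €224.67 = €1,847,264.42.
Actual sales revenue = 15,530 × €224.67 = €3,489,125.10.
Margin of safety = €3,489,125.10 − €1,847,264.42 = €1,641,861.

€1,641,861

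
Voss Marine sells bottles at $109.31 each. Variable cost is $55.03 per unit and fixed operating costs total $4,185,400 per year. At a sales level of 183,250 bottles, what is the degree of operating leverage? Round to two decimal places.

1.73

Total contribution margin = 183,250 × $54.28 = $9,946,810.00.
Subtracting fixed costs: EBIT = $9,946,810.00 − $4,185,400 = $5,761,410.00.
Degree of operating leverage = $9,946,810.00 / $5,761,410.00 = 1.7265.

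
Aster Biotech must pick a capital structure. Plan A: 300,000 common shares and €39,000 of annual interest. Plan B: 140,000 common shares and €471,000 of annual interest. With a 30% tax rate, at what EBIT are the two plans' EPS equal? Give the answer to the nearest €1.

€849,000

At indifference, (EBIT − 39,000)(1 − t)/300,000 = (EBIT − 471,000)(1 − t)/140,000.
Cancelling (1 − t) and cross-multiplying: 140,000·(EBIT − 39,000) = 300,000·(EBIT − 471,000).
EBIT × (300,000 − 140,000) = 471,000 × 300,000 − 39,000 × 140,000 = 135,840,000,000, so EBIT = 135,840,000,000 ÷ 160,000 = 849,000.00.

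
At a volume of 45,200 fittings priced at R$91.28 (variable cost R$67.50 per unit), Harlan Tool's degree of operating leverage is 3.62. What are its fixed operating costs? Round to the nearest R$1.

Contribution at this volume is 45,200 × R$23.78 = R$1,074,856.00.
Since DOL = CM ÷ EBIT, EBIT = R$1,074,856.00 ÷ 3.62 = R$296,921.55.
And FC = contribution − EBIT = R$1,074,856.00 − R$296,921.55 = R$777,934.

R$777,934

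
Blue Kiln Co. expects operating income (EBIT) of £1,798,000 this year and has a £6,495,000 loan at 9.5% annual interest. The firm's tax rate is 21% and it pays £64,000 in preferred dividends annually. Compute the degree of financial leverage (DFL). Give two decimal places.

Annual interest charges come to £617,025.00.
Preferred dividends grossed up pre-tax: £64,000 / (1 − 0.21) = £81,012.66.
DFL = EBIT ÷ [EBIT − I − D_p/(1−t)] = £1,798,000 ÷ [£1,798,000 − £617,025.00 − £81,012.66] = £1,798,000 ÷ £1,099,962.34 = 1.6346.

1.63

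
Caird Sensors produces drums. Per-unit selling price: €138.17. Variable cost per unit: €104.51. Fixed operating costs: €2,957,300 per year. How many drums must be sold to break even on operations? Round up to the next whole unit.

Each unit contributes €138.17 − €104.51 = €33.66.
Break-even volume = fixed costs ÷ CM per unit = €2,957,300 ÷ €33.66 = 87,857.99, so 87,858 drums.

87,858 drums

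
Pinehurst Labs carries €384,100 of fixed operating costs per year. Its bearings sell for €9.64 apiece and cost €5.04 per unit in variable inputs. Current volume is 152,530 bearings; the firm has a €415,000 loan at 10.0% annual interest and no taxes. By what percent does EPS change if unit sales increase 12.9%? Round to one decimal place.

+32.8%

Contribution at this volume is 152,530 × €4.60 = €701,638.00.
Subtracting fixed costs: EBIT = €701,638.00 − €384,100 = €317,538.00.
After interest of €41,500.00, pre-tax earnings = €276,038.00.
Degree of combined leverage = contribution ÷ (EBIT − I) = €701,638.00 ÷ €276,038.00 = 2.5418.
%ΔEPS = DCL × %ΔSales = 2.5418 × +12.9% = +32.8%.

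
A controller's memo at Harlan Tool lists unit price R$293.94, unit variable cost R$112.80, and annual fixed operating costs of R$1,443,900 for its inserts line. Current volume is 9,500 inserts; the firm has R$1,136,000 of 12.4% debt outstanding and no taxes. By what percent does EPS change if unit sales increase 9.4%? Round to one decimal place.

+118.9%

Contribution at this volume is 9,500 × R$181.14 = R$1,720,830.00.
Operating income = contribution − fixed costs = R$1,720,830.00 − R$1,443,900 = R$276,930.00.
Interest = R$140,864.00, so EBIT − I = R$136,066.00.
Degree of combined leverage = contribution ÷ (EBIT − I) = R$1,720,830.00 ÷ R$136,066.00 = 12.6470.
%ΔEPS = DCL × %ΔSales = 12.6470 × +9.4% = +118.9%.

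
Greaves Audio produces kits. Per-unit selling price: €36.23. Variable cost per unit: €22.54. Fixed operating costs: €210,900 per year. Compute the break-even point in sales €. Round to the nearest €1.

€558,138

Contribution margin per unit = €36.23 − €22.54 = €13.69, a CM ratio of €13.69 ÷ €36.23 = 0.3779.
Break-even sales = FC ÷ CM ratio = €210,900 × €36.23 / €13.69 = €558,138.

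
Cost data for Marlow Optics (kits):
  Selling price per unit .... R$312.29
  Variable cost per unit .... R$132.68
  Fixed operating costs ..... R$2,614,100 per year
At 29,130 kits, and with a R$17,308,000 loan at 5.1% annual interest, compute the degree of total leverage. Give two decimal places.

3.02

Total contribution margin = 29,130 × R$179.61 = R$5,232,039.30.
Subtracting fixed costs: EBIT = R$5,232,039.30 − R$2,614,100 = R$2,617,939.30. Interest = R$882,708.00.
DOL = R$5,232,039.30 ÷ R$2,617,939.30 = 1.9985; DFL = R$2,617,939.30 ÷ R$1,735,231.30 = 1.5087.
DCL = DOL × DFL = 1.9985 × 1.5087 = 3.0151.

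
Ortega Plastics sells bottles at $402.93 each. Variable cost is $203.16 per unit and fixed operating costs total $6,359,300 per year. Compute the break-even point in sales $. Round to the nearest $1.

CM per unit = $402.93 − $203.16 = $199.77; CM ratio = $199.77 / $402.93 = 0.4958.
Break-even sales = FC ÷ CM ratio = $6,359,300 × $402.93 / $199.77 = $12,826,514.

$12,826,514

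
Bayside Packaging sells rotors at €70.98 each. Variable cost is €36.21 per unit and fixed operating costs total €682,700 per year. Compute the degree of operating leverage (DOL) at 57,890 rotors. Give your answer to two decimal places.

Contribution at this volume is 57,890 × €34.77 = €2,012,835.30.
Operating income = contribution − fixed costs = €2,012,835.30 − €682,700 = €1,330,135.30.
DOL = contribution ÷ EBIT = €2,012,835.30 ÷ €1,330,135.30 = 1.5133.

1.51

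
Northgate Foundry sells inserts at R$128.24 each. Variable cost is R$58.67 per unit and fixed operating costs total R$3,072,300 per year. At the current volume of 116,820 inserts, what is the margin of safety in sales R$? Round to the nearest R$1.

R$9,317,755

Each unit contributes R$128.24 − R$58.67 = R$69.57. Break-even units = R$3,072,300 ÷ R$69.57 = 44,161.28; break-even revenue = 44,161.28 × R$128.24 = R$5,663,242.09.
Actual sales revenue = 116,820 × R$128.24 = R$14,980,996.80.
Margin of safety = R$14,980,996.80 − R$5,663,242.09 = R$9,317,755.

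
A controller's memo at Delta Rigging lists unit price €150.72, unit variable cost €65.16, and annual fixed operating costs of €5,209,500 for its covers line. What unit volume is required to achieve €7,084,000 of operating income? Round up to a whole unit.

143,683 covers

Unit CM = price − variable cost = €150.72 − €65.16 = €85.56.
Units = (FC + target) / CM = (€5,209,500 + €7,084,000) / €85.56 = 143,682.80, so 143,683 covers.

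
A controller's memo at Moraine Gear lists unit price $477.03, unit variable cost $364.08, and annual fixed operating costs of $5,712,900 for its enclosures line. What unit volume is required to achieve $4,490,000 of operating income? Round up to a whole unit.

90,332 enclosures

Unit CM = price − variable cost = $477.03 − $364.08 = $112.95.
Units = (FC + target) / CM = ($5,712,900 + $4,490,000) / $112.95 = 90,331.12, so 90,332 enclosures.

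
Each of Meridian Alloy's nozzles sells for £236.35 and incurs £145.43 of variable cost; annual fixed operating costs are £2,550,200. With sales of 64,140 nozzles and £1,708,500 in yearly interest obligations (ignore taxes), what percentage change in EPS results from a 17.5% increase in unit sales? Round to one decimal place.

+64.9%

At 64,140 units, contribution = 64,140 × £90.92 = £5,831,608.80.
EBIT = £5,831,608.80 − £2,550,200 = £3,281,408.80.
After interest of £1,708,500.00, pre-tax earnings = £1,572,908.80.
Degree of combined leverage = contribution ÷ (EBIT − I) = £5,831,608.80 ÷ £1,572,908.80 = 3.7075.
EPS therefore changes by 3.7075 × (+17.5%) = +64.9%.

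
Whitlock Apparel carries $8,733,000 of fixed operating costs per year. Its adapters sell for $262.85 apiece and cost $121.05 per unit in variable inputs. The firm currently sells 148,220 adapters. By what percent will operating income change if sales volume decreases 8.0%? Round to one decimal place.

-13.7%

At 148,220 units, contribution = 148,220 × $141.80 = $21,017,596.00.
Operating income = contribution − fixed costs = $21,017,596.00 − $8,733,000 = $12,284,596.00.
Degree of operating leverage = $21,017,596.00 / $12,284,596.00 = 1.7109.
Operating income changes by 1.7109 × -8.0% = -13.7%.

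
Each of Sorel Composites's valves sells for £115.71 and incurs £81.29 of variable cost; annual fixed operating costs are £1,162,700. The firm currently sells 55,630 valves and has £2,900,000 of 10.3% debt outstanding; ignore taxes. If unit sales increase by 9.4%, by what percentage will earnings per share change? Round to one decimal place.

+39.7%

At 55,630 units, contribution = 55,630 × £34.42 = £1,914,784.60.
EBIT = £1,914,784.60 − £1,162,700 = £752,084.60.
After interest of £298,700.00, pre-tax earnings = £453,384.60.
Degree of combined leverage = contribution ÷ (EBIT − I) = £1,914,784.60 ÷ £453,384.60 = 4.2233.
%ΔEPS = DCL × %ΔSales = 4.2233 × +9.4% = +39.7%.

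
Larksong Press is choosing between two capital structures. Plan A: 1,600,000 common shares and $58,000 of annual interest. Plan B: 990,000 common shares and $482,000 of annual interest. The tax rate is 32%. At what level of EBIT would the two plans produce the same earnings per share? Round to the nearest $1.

$1,170,131

Set EPS_A = EPS_B: (EBIT − $58,000)(1 − 0.32) ÷ 1,600,000 = (EBIT − $482,000)(1 − 0.32) ÷ 990,000.
Cancelling (1 − t) and cross-multiplying: 990,000·(EBIT − 58,000) = 1,600,000·(EBIT − 482,000).
Solving, EBIT = (482,000·1,600,000 − 58,000·990,000) / (1,600,000 − 990,000) = 713,780,000,000 / 610,000 = 1,170,131.15.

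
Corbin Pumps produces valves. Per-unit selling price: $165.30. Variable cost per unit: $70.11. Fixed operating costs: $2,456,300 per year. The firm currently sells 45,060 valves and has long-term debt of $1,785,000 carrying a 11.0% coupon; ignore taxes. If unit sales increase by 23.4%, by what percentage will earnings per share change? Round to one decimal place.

+61.3%

At 45,060 units, contribution = 45,060 × $95.19 = $4,289,261.40.
EBIT = $4,289,261.40 − $2,456,300 = $1,832,961.40.
Interest = $196,350.00, so EBIT − I = $1,636,611.40.
DCL = total CM / (EBIT − I) = $4,289,261.40 / $1,636,611.40 = 2.6208.
%ΔEPS = DCL × %ΔSales = 2.6208 × +23.4% = +61.3%.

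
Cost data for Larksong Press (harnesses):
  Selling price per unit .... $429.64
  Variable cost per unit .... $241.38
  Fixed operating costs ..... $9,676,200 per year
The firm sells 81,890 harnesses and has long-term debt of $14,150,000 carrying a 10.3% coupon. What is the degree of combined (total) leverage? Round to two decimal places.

At 81,890 units, contribution = 81,890 × $188.26 = $15,416,611.40.
Operating income = contribution − fixed costs = $15,416,611.40 − $9,676,200 = $5,740,411.40. Interest = $1,457,450.00, so EBIT − I = $4,282,961.40.
Degree of total leverage = total CM / (EBIT − interest) = $15,416,611.40 / $4,282,961.40 = 3.5995.

3.60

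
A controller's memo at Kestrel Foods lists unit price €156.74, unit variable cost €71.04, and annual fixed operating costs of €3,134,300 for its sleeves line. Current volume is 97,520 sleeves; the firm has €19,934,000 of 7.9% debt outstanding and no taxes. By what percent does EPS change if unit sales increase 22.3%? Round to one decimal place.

+51.1%

Contribution at this volume is 97,520 × €85.70 = €8,357,464.00.
EBIT = €8,357,464.00 − €3,134,300 = €5,223,164.00.
Interest = €1,574,786.00, so EBIT − I = €3,648,378.00.
DCL = total CM / (EBIT − I) = €8,357,464.00 / €3,648,378.00 = 2.2907.
EPS therefore changes by 2.2907 × (+22.3%) = +51.1%.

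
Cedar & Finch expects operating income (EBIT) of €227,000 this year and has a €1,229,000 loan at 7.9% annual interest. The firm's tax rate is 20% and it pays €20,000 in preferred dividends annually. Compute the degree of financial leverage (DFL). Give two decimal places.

Annual interest charges come to €97,091.00.
Pre-tax preferred-dividend burden = €20,000 ÷ (1 − 0.20) = €25,000.00.
DFL = EBIT ÷ [EBIT − I − D_p/(1−t)] = €227,000 ÷ [€227,000 − €97,091.00 − €25,000.00] = €227,000 ÷ €104,909.00 = 2.1638.

2.16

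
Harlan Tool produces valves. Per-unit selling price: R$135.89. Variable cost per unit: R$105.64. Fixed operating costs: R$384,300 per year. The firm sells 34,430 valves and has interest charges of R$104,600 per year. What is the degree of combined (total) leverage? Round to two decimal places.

1.88

Total contribution margin = 34,430 × R$30.25 = R$1,041,507.50.
EBIT = R$1,041,507.50 − R$384,300 = R$657,207.50. Interest = R$104,600.00, so EBIT − I = R$552,607.50.
Degree of total leverage = total CM / (EBIT − interest) = R$1,041,507.50 / R$552,607.50 = 1.8847.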